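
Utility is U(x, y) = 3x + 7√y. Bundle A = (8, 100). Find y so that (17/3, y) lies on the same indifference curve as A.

y = 121

U(8, 100) = 94.
Set U(17/3, y) = 94 and solve.
With x = 17/3: 7√y = 94 − 3·17/3 = 77, so √y = 11 and y = 121.
Check: U(17/3, 121) = 94.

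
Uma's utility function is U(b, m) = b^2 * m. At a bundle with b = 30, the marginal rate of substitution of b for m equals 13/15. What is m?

m = 13

MU_b = 2·b·m and MU_m = b^2.
MRS = MU_b/MU_m = (2/1)·m/b.
Substitute b = 30: MRS = m/15. Setting m/15 = 13/15 gives m = (13/15)·15 = 13.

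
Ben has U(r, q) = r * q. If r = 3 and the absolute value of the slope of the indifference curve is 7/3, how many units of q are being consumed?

q = 7

MU_r = q and MU_q = r.
MRS = MU_r/MU_q = q/r.
Substitute r = 3: MRS = q/3. Setting q/3 = 7/3 gives q = (7/3)·3 = 7.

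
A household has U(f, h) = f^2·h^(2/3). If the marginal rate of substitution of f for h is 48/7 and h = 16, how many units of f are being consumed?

f = 7

MU_f = 2·f·h^(2/3) and MU_h = 2/3·f^2·h^(-1/3).
MRS = MU_f/MU_h = (3)·h/f.
Substitute h = 16: MRS = 48/f. Setting 48/f = 48/7 gives f = 48/(48/7) = 7.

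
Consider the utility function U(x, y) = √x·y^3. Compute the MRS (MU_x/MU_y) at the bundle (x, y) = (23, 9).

MU_x = 0.5·x^(-0.5)·y^3 and MU_y = 3·√x·y^2.
MRS = MU_x/MU_y = (1/6)·y/x.
At (23, 9): MRS = 3/46.
The indifference curve has slope −3/46 at this bundle.

MRS = 3/46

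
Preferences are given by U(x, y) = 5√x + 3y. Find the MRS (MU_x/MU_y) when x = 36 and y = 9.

MRS = 5/36

MU_x = 5/(2√x), MU_y = 3.
MRS = 5/(2√x) ÷ 3.
At (36, 9): MRS = 5/36.
So at (36, 9) the consumer would give up 5/36 units of y for one more unit of x.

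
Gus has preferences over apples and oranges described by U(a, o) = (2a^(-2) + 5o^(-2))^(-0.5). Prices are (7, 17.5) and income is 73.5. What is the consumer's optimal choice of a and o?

a* = 3, o* = 3

For CES with ρ = -2, MRS = (2/5)·(o/a)^3.
Tangency: set MRS = p_a/p_o = 7/17.5 = 0.4.
So (o/a)^3 = 1; taking the cube root, o/a = 1, i.e. o = a.
Substitute into the budget 7·a + 17.5·o = 73.5: 24.5·a = 73.5, so a* = 3 and o* = 3.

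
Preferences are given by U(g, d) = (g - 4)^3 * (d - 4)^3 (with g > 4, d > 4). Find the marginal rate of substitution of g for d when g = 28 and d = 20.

MU_g = 3·(g−4)^2·(d−4)^3, MU_d = 3·(g−4)^3·(d−4)^2.
MRS = (d−4)/(g−4).
At (28, 20): MRS = 2/3.
The indifference curve has slope −2/3 at this bundle.

MRS = 2/3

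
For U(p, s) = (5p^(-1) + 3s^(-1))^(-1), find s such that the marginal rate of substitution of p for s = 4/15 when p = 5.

For CES with ρ = -1, MRS = (5/3)·(s/p)^2.
Setting (5/3)·(s/5)^2 = 4/15 gives (s/5)^2 = 4/25, so s/5 = 0.4 and s = 2.

s = 2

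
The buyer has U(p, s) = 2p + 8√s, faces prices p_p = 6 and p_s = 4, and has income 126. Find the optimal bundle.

MU_p = 2, MU_s = 8/(2√s).
MRS = 2 ÷ (8/(2√s)).
Tangency: set MRS = p_p/p_s = 6/4 = 1.5.
MRS depends only on s: 0.5·√s = 1.5 ⇒ √s = 1.5/0.5 = 3 ⇒ s* = 9.
From the budget, 6·p = 126 − 4·9 = 90, so p* = 15.

p* = 15, s* = 9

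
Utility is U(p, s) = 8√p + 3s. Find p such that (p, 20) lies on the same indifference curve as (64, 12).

p = 25

U(64, 12) = 100.
Set U(p, 20) = 100 and solve.
With s = 20: 8√p = 100 − 3·20 = 40, so √p = 5 and p = 25.
Check: U(25, 20) = 100.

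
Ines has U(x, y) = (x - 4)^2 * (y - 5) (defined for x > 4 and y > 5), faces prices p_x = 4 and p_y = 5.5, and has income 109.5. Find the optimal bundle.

x* = 15, y* = 9

MU_x = 2·(x−4)·(y−5), MU_y = (x−4)^2.
MRS = (2/1)·(y−5)/(x−4).
Tangency: set MRS = p_x/p_y = 4/5.5 = 8/11.
So (2/1)·(y − 5)/(x − 4) = 8/11, i.e. (y − 5) = (4/11)·(x − 4).
Rewrite the budget in excess-of-subsistence terms: 4·(x − 4) + 5.5·(y − 5) = 109.5 − 4·4 − 5.5·5 = 66.
Substituting, 6·(x − 4) = 66, so x − 4 = 11 and x* = 15.
Then y − 5 = (4/11)·11 = 4, so y* = 9.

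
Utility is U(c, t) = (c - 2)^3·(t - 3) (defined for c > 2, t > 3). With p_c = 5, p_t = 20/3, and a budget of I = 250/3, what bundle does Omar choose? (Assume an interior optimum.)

MU_c = 3·(c−2)^2·(t−3), MU_t = (c−2)^3.
MRS = (3/1)·(t−3)/(c−2).
Tangency: set MRS = p_c/p_t = 5/(20/3) = 0.75.
So (3/1)·(t − 3)/(c − 2) = 0.75, i.e. (t − 3) = 0.25·(c − 2).
Rewrite the budget in excess-of-subsistence terms: 5·(c − 2) + (20/3)·(t − 3) = 250/3 − 5·2 − (20/3)·3 = 160/3.
Substituting, (20/3)·(c − 2) = 160/3, so c − 2 = 8 and c* = 10.
Then t − 3 = 0.25·8 = 2, so t* = 5.

c* = 10, t* = 5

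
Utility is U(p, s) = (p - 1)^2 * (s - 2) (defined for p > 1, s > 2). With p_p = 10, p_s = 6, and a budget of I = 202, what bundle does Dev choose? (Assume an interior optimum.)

MU_p = 2·(p−1)·(s−2), MU_s = (p−1)^2.
MRS = (2/1)·(s−2)/(p−1).
Tangency: set MRS = p_p/p_s = 10/6 = 5/3.
So (2/1)·(s − 2)/(p − 1) = 5/3, i.e. (s − 2) = (5/6)·(p − 1).
Rewrite the budget in excess-of-subsistence terms: 10·(p − 1) + 6·(s − 2) = 202 − 10·1 − 6·2 = 180.
Substituting, 15·(p − 1) = 180, so p − 1 = 12 and p* = 13.
Then s − 2 = (5/6)·12 = 10, so s* = 12.

p* = 13, s* = 12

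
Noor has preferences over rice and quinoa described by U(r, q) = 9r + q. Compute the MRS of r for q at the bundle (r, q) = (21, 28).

MU_r = 9, MU_q = 1, so MRS = 9/1 = 9 at every bundle.
At (21, 28): MRS = 9.
So at (21, 28) the consumer would give up 9 units of q for one more unit of r.

MRS = 9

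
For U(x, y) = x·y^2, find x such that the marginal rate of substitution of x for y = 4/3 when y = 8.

MU_x = y^2 and MU_y = 2·x·y.
MRS = MU_x/MU_y = (1/2)·y/x.
Substitute y = 8: MRS = 4/x. Setting 4/x = 4/3 gives x = 4/(4/3) = 3.

x = 3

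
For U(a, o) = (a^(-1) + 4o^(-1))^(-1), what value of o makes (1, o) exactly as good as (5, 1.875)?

U depends on (a, o) only through S = a^(-1) + 4o^(-1), so equal utility means equal S. At (5, 1.875): S = 7/3.
With a = 1: 1^(-1) = 1, so 4o^(-1) = 7/3 − 1 = 4/3, i.e. o^(-1) = 1/3.
Hence o = 1/(1/3) = 3.
Check: U(1, 3) = 0.4286.

o = 3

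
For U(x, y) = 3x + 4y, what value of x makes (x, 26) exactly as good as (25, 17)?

x = 13

U(25, 17) = 143.
Set U(x, 26) = 143 and solve.
3x + 4·26 = 143 ⇒ 3x = 39 ⇒ x = 13.
Check: U(13, 26) = 143.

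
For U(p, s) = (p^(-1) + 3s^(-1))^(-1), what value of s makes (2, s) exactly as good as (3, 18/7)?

U depends on (p, s) only through S = p^(-1) + 3s^(-1), so equal utility means equal S. At (3, 18/7): S = 1.5.
With p = 2: 2^(-1) = 0.5, so 3s^(-1) = 1.5 − 0.5 = 1, i.e. s^(-1) = 1/3.
Hence s = 1/(1/3) = 3.
Check: U(2, 3) = 0.6667.

s = 3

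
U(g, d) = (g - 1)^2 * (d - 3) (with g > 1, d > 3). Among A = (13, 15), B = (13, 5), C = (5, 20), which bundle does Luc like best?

Bundle A

Evaluate utility at each bundle:
U(A) = 1728.
U(B) = 288.
U(C) = 272.
Highest utility is A, so A ≻ B ≻ C.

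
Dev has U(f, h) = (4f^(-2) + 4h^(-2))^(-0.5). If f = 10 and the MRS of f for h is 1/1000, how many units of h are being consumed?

h = 1

For CES with ρ = -2, MRS = (h/f)^3.
Setting (h/10)^3 = 1/1000 gives h/10 = 0.1 and h = 1.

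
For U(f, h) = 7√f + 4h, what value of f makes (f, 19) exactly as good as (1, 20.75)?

U(1, 20.75) = 90.
Set U(f, 19) = 90 and solve.
With h = 19: 7√f = 90 − 4·19 = 14, so √f = 2 and f = 4.
Check: U(4, 19) = 90.

f = 4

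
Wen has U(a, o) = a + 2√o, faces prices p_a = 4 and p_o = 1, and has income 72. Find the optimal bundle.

MU_a = 1, MU_o = 2/(2√o).
MRS = 1 ÷ (2/(2√o)).
Tangency: set MRS = p_a/p_o = 4/1 = 4.
MRS depends only on o: √o = 4 ⇒ √o = 4 ⇒ o* = 16.
From the budget, 4·a = 72 − 1·16 = 56, so a* = 14.

a* = 14, o* = 16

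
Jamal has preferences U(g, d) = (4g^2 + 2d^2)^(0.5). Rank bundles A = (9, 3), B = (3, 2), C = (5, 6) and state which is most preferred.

Evaluate utility at each bundle:
U(A) = 18.493.
U(B) = 6.633.
U(C) = 13.115.
Highest utility is A, so A ≻ C ≻ B.

Bundle A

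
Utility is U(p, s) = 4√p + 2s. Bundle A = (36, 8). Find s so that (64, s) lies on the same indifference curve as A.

s = 4

U(36, 8) = 40.
Set U(64, s) = 40 and solve.
With p = 64: √64 = 8, so 2s = 40 − 4·8 = 8 and s = 4.
Check: U(64, 4) = 40.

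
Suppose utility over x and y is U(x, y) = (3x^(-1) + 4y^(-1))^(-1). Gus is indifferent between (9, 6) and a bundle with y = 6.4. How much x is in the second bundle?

x = 8

U depends on (x, y) only through S = 3x^(-1) + 4y^(-1), so equal utility means equal S. At (9, 6): S = 1.
With y = 6.4: 4·6.4^(-1) = 0.625, so 3x^(-1) = 1 − 0.625 = 0.375, i.e. x^(-1) = 0.125.
Hence x = 1/0.125 = 8.
Check: U(8, 6.4) = 1.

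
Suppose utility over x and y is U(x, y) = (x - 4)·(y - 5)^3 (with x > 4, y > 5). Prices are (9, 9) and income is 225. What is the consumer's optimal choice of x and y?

MU_x = (y−5)^3, MU_y = 3·(x−4)·(y−5)^2.
MRS = (1/3)·(y−5)/(x−4).
Tangency: set MRS = p_x/p_y = 9/9 = 1.
So (1/3)·(y − 5)/(x − 4) = 1, i.e. (y − 5) = 3·(x − 4).
Rewrite the budget in excess-of-subsistence terms: 9·(x − 4) + 9·(y − 5) = 225 − 9·4 − 9·5 = 144.
Substituting, 36·(x − 4) = 144, so x − 4 = 4 and x* = 8.
Then y − 5 = 3·4 = 12, so y* = 17.

x* = 8, y* = 17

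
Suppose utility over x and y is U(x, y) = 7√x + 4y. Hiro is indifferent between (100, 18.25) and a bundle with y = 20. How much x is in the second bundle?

x = 81

U(100, 18.25) = 143.
Set U(x, 20) = 143 and solve.
With y = 20: 7√x = 143 − 4·20 = 63, so √x = 9 and x = 81.
Check: U(81, 20) = 143.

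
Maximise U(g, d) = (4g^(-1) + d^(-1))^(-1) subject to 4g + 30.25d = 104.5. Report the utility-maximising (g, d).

g* = 11, d* = 2

For CES with ρ = -1, MRS = (4/1)·(d/g)^2.
Tangency: set MRS = p_g/p_d = 4/30.25 = 16/121.
So (d/g)^2 = 4/121; taking the square root, d/g = 2/11, i.e. d = (2/11)·g.
Substitute into the budget 4·g + 30.25·d = 104.5: 9.5·g = 104.5, so g* = 11 and d* = (2/11)·11 = 2.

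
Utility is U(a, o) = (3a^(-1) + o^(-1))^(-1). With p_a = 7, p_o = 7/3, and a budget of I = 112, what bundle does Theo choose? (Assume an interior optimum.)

For CES with ρ = -1, MRS = (3/1)·(o/a)^2.
Tangency: set MRS = p_a/p_o = 7/(7/3) = 3.
So (o/a)^2 = 1; taking the square root, o/a = 1, i.e. o = a.
Substitute into the budget 7·a + (7/3)·o = 112: (28/3)·a = 112, so a* = 12 and o* = 12.

a* = 12, o* = 12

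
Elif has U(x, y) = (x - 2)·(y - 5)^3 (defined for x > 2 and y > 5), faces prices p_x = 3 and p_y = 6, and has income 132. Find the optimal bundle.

x* = 10, y* = 17

MU_x = (y−5)^3, MU_y = 3·(x−2)·(y−5)^2.
MRS = (1/3)·(y−5)/(x−2).
Tangency: set MRS = p_x/p_y = 3/6 = 0.5.
So (1/3)·(y − 5)/(x − 2) = 0.5, i.e. (y − 5) = 1.5·(x − 2).
Rewrite the budget in excess-of-subsistence terms: 3·(x − 2) + 6·(y − 5) = 132 − 3·2 − 6·5 = 96.
Substituting, 12·(x − 2) = 96, so x − 2 = 8 and x* = 10.
Then y − 5 = 1.5·8 = 12, so y* = 17.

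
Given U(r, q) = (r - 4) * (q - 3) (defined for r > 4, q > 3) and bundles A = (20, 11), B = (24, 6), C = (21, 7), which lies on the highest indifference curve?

Evaluate utility at each bundle:
U(A) = 128.
U(B) = 60.
U(C) = 68.
Highest utility is A, so A ≻ C ≻ B.

Bundle A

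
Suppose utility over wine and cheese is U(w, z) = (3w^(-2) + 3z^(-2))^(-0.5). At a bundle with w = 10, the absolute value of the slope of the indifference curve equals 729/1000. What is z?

z = 9

For CES with ρ = -2, MRS = (z/w)^3.
Setting (z/10)^3 = 729/1000 gives z/10 = 0.9 and z = 9.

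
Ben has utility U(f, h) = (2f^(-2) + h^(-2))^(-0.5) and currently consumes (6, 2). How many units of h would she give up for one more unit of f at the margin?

MRS = 2/27

For CES with ρ = -2, MRS = (2/1)·(h/f)^3.
At (6, 2): MRS = 2/27.
So at (6, 2) the consumer would give up 2/27 units of h for one more unit of f.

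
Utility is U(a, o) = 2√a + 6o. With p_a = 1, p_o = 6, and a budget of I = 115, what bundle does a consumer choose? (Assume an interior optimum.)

MU_a = 2/(2√a), MU_o = 6.
MRS = 2/(2√a) ÷ 6.
Tangency: set MRS = p_a/p_o = 1/6.
MRS depends only on a: (1/6)/√a = 1/6 ⇒ √a = (1/6)/(1/6) = 1 ⇒ a* = 1.
From the budget, 6·o = 115 − 1·1 = 114, so o* = 19.

a* = 1, o* = 19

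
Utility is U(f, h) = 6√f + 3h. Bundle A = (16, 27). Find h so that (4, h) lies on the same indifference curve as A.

U(16, 27) = 105.
Set U(4, h) = 105 and solve.
With f = 4: √4 = 2, so 3h = 105 − 6·2 = 93 and h = 31.
Check: U(4, 31) = 105.

h = 31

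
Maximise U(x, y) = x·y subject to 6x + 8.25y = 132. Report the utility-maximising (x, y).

x* = 11, y* = 8

MU_x = y and MU_y = x.
MRS = MU_x/MU_y = y/x.
Tangency: set MRS = p_x/p_y = 6/8.25 = 8/11.
So y/x = 8/11, i.e. y = (8/11)·x.
Substitute into the budget 6·x + 8.25·y = 132: 12·x = 132, so x* = 11.
Then y* = (8/11)·11 = 8.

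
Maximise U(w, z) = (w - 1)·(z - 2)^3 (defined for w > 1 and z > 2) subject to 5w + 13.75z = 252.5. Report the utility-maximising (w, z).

MU_w = (z−2)^3, MU_z = 3·(w−1)·(z−2)^2.
MRS = (1/3)·(z−2)/(w−1).
Tangency: set MRS = p_w/p_z = 5/13.75 = 4/11.
So (1/3)·(z − 2)/(w − 1) = 4/11, i.e. (z − 2) = (12/11)·(w − 1).
Rewrite the budget in excess-of-subsistence terms: 5·(w − 1) + 13.75·(z − 2) = 252.5 − 5·1 − 13.75·2 = 220.
Substituting, 20·(w − 1) = 220, so w − 1 = 11 and w* = 12.
Then z − 2 = (12/11)·11 = 12, so z* = 14.

w* = 12, z* = 14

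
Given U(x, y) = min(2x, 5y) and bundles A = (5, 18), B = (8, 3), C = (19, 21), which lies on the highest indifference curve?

Evaluate utility at each bundle:
U(A) = 10.
U(B) = 15.
U(C) = 38.
Highest utility is C, so C ≻ B ≻ A.

Bundle C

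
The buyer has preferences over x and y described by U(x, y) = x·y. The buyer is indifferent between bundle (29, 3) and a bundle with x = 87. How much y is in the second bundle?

U(29, 3) = 87.
Set U(87, y) = 87 and solve.
With x = 87: y = 87/87 = 1.
Check: U(87, 1) = 87.

y = 1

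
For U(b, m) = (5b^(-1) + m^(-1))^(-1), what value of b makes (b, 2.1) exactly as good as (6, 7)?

b = 10

U depends on (b, m) only through S = 5b^(-1) + m^(-1), so equal utility means equal S. At (6, 7): S = 41/42.
With m = 2.1: 2.1^(-1) = 10/21, so 5b^(-1) = 41/42 − 10/21 = 0.5, i.e. b^(-1) = 0.1.
Hence b = 1/0.1 = 10.
Check: U(10, 2.1) = 1.0244.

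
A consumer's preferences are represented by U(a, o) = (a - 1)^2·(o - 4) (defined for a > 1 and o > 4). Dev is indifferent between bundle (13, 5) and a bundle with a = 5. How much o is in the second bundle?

o = 13

U(13, 5) = 144.
Set U(5, o) = 144 and solve.
With a = 5: (5 − 1)^2 = 16, so (o − 4) = 144/16 = 9.
So o = 4 + 9 = 13.
Check: U(5, 13) = 144.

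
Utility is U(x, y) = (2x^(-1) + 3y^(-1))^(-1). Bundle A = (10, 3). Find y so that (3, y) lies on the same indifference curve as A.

y = 5.625

U depends on (x, y) only through S = 2x^(-1) + 3y^(-1), so equal utility means equal S. At (10, 3): S = 1.2.
With x = 3: 2·3^(-1) = 2/3, so 3y^(-1) = 1.2 − 2/3 = 8/15, i.e. y^(-1) = 8/45.
Hence y = 1/(8/45) = 5.625.
Check: U(3, 5.625) = 0.8333.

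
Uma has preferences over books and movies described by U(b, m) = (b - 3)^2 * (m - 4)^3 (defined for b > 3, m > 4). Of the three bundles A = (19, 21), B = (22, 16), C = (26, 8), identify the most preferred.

Bundle A

Evaluate utility at each bundle:
U(A) = 1257728.
U(B) = 623808.
U(C) = 33856.
Highest utility is A, so A ≻ B ≻ C.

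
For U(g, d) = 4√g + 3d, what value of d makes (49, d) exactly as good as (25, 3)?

d = 1/3

U(25, 3) = 29.
Set U(49, d) = 29 and solve.
With g = 49: √49 = 7, so 3d = 29 − 4·7 = 1 and d = 1/3.
Check: U(49, 1/3) = 29.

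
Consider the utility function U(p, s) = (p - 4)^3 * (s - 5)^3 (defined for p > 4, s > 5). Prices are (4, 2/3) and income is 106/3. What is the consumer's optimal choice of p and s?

MU_p = 3·(p−4)^2·(s−5)^3, MU_s = 3·(p−4)^3·(s−5)^2.
MRS = (s−5)/(p−4).
Tangency: set MRS = p_p/p_s = 4/(2/3) = 6.
So (s − 5)/(p − 4) = 6, i.e. (s − 5) = 6·(p − 4).
Rewrite the budget in excess-of-subsistence terms: 4·(p − 4) + (2/3)·(s − 5) = 106/3 − 4·4 − (2/3)·5 = 16.
Substituting, 8·(p − 4) = 16, so p − 4 = 2 and p* = 6.
Then s − 5 = 6·2 = 12, so s* = 17.

p* = 6, s* = 17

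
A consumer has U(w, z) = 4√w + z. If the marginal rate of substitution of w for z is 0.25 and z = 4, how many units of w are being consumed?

MU_w = 4/(2√w), MU_z = 1.
MRS = 4/(2√w) ÷ 1.
MRS depends only on w: 2/√w = 0.25 ⇒ √w = 2/0.25 = 8 ⇒ w = 64.

w = 64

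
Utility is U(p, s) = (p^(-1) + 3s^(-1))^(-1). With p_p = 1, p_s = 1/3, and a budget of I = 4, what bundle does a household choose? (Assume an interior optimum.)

For CES with ρ = -1, MRS = (1/3)·(s/p)^2.
Tangency: set MRS = p_p/p_s = 1/(1/3) = 3.
So (s/p)^2 = 9; taking the square root, s/p = 3, i.e. s = 3·p.
Substitute into the budget 1·p + (1/3)·s = 4: 2·p = 4, so p* = 2 and s* = 3·2 = 6.

p* = 2, s* = 6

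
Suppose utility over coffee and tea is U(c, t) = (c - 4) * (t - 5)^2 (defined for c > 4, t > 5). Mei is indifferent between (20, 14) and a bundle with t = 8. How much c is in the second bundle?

U(20, 14) = 1296.
Set U(c, 8) = 1296 and solve.
With t = 8: (8 − 5)^2 = 9, so (c − 4) = 1296/9 = 144.
So c = 4 + 144 = 148.
Check: U(148, 8) = 1296.

c = 148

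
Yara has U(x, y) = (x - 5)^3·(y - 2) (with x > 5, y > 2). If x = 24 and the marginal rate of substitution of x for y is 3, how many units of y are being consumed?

y = 21

MU_x = 3·(x−5)^2·(y−2), MU_y = (x−5)^3.
MRS = (3/1)·(y−2)/(x−5).
Substitute x = 24: MRS = (y − 2)/(19/3). Setting this equal to 3 gives y − 2 = 3·(19/3) = 19, so y = 21.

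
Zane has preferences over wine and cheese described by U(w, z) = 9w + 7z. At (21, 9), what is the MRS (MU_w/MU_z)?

MU_w = 9, MU_z = 7, so MRS = 9/7 at every bundle.
At (21, 9): MRS = 9/7.
That is, one extra unit of w is worth 9/7 units of z at the margin.

MRS = 9/7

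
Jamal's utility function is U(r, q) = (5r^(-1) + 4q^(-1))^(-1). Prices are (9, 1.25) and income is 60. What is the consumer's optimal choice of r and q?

For CES with ρ = -1, MRS = (5/4)·(q/r)^2.
Tangency: set MRS = p_r/p_q = 9/1.25 = 7.2.
So (q/r)^2 = 144/25; taking the square root, q/r = 2.4, i.e. q = 2.4·r.
Substitute into the budget 9·r + 1.25·q = 60: 12·r = 60, so r* = 5 and q* = 2.4·5 = 12.

r* = 5, q* = 12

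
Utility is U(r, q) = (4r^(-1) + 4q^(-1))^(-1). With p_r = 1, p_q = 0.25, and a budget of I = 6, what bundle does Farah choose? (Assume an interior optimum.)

For CES with ρ = -1, MRS = (q/r)^2.
Tangency: set MRS = p_r/p_q = 1/0.25 = 4.
So (q/r)^2 = 4; taking the square root, q/r = 2, i.e. q = 2·r.
Substitute into the budget 1·r + 0.25·q = 6: 1.5·r = 6, so r* = 4 and q* = 2·4 = 8.

r* = 4, q* = 8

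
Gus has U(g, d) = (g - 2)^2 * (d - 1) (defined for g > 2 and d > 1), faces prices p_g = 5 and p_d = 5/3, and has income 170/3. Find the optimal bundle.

MU_g = 2·(g−2)·(d−1), MU_d = (g−2)^2.
MRS = (2/1)·(d−1)/(g−2).
Tangency: set MRS = p_g/p_d = 5/(5/3) = 3.
So (2/1)·(d − 1)/(g − 2) = 3, i.e. (d − 1) = 1.5·(g − 2).
Rewrite the budget in excess-of-subsistence terms: 5·(g − 2) + (5/3)·(d − 1) = 170/3 − 5·2 − (5/3)·1 = 45.
Substituting, 7.5·(g − 2) = 45, so g − 2 = 6 and g* = 8.
Then d − 1 = 1.5·6 = 9, so d* = 10.

g* = 8, d* = 10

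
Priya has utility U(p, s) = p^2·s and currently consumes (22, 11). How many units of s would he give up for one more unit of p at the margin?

MRS = 1

MU_p = 2·p·s and MU_s = p^2.
MRS = MU_p/MU_s = (2/1)·s/p.
At (22, 11): MRS = 1.
The indifference curve has slope −1 at this bundle.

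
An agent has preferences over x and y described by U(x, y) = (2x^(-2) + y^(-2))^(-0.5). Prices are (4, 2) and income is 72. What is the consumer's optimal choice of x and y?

x* = 12, y* = 12

For CES with ρ = -2, MRS = (2/1)·(y/x)^3.
Tangency: set MRS = p_x/p_y = 4/2 = 2.
So (y/x)^3 = 1; taking the cube root, y/x = 1, i.e. y = x.
Substitute into the budget 4·x + 2·y = 72: 6·x = 72, so x* = 12 and y* = 12.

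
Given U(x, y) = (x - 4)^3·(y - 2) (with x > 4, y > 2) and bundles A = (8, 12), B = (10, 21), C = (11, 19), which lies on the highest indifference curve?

Evaluate utility at each bundle:
U(A) = 640.
U(B) = 4104.
U(C) = 5831.
Highest utility is C, so C ≻ B ≻ A.

Bundle C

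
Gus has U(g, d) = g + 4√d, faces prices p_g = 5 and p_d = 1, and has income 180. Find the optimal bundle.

g* = 16, d* = 100

MU_g = 1, MU_d = 4/(2√d).
MRS = 1 ÷ (4/(2√d)).
Tangency: set MRS = p_g/p_d = 5/1 = 5.
MRS depends only on d: 0.5·√d = 5 ⇒ √d = 5/0.5 = 10 ⇒ d* = 100.
From the budget, 5·g = 180 − 1·100 = 80, so g* = 16.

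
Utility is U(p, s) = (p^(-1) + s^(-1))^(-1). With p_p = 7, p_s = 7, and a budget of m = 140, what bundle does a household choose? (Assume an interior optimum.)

For CES with ρ = -1, MRS = (s/p)^2.
Tangency: set MRS = p_p/p_s = 7/7 = 1.
So (s/p)^2 = 1; taking the square root, s/p = 1, i.e. s = p.
Substitute into the budget 7·p + 7·s = 140: 14·p = 140, so p* = 10 and s* = 10.

p* = 10, s* = 10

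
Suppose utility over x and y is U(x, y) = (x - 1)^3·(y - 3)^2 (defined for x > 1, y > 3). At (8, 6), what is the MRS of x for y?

MRS = 9/14

MU_x = 3·(x−1)^2·(y−3)^2, MU_y = 2·(x−1)^3·(y−3).
MRS = (3/2)·(y−3)/(x−1).
At (8, 6): MRS = 9/14.
The indifference curve has slope −9/14 at this bundle.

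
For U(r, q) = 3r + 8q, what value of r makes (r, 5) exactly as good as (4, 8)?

U(4, 8) = 76.
Set U(r, 5) = 76 and solve.
3r + 8·5 = 76 ⇒ 3r = 36 ⇒ r = 12.
Check: U(12, 5) = 76.

r = 12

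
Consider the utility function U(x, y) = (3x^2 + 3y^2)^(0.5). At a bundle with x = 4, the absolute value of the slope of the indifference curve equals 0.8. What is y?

For CES with ρ = 2, MRS = (y/x)^(-1).
Setting (y/4)^(-1) = 0.8 gives y/4 = 1.25 and y = 5.

y = 5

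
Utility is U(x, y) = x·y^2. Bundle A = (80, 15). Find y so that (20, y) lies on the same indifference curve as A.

y = 30

U(80, 15) = 18000.
Set U(20, y) = 18000 and solve.
With x = 20: y^2 = 18000/20 = 900; taking the square root, y = 30.
Check: U(20, 30) = 18000.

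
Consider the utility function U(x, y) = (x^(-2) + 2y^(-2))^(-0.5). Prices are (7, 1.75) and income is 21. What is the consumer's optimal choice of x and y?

x* = 2, y* = 4

For CES with ρ = -2, MRS = (1/2)·(y/x)^3.
Tangency: set MRS = p_x/p_y = 7/1.75 = 4.
So (y/x)^3 = 8; taking the cube root, y/x = 2, i.e. y = 2·x.
Substitute into the budget 7·x + 1.75·y = 21: 10.5·x = 21, so x* = 2 and y* = 2·2 = 4.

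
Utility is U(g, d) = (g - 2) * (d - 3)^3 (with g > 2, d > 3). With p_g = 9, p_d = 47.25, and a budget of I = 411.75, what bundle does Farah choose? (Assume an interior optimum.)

MU_g = (d−3)^3, MU_d = 3·(g−2)·(d−3)^2.
MRS = (1/3)·(d−3)/(g−2).
Tangency: set MRS = p_g/p_d = 9/47.25 = 4/21.
So (1/3)·(d − 3)/(g − 2) = 4/21, i.e. (d − 3) = (4/7)·(g − 2).
Rewrite the budget in excess-of-subsistence terms: 9·(g − 2) + 47.25·(d − 3) = 411.75 − 9·2 − 47.25·3 = 252.
Substituting, 36·(g − 2) = 252, so g − 2 = 7 and g* = 9.
Then d − 3 = (4/7)·7 = 4, so d* = 7.

g* = 9, d* = 7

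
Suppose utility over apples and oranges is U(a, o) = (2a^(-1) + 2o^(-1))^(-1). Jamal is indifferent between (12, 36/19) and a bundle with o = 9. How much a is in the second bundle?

U depends on (a, o) only through S = 2a^(-1) + 2o^(-1), so equal utility means equal S. At (12, 36/19): S = 11/9.
With o = 9: 2·9^(-1) = 2/9, so 2a^(-1) = 11/9 − 2/9 = 1, i.e. a^(-1) = 0.5.
Hence a = 1/0.5 = 2.
Check: U(2, 9) = 0.8182.

a = 2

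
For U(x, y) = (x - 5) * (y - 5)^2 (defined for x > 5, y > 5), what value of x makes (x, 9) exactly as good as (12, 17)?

x = 68

U(12, 17) = 1008.
Set U(x, 9) = 1008 and solve.
With y = 9: (9 − 5)^2 = 16, so (x − 5) = 1008/16 = 63.
So x = 5 + 63 = 68.
Check: U(68, 9) = 1008.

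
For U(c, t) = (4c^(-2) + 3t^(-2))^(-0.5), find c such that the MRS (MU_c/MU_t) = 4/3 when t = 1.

For CES with ρ = -2, MRS = (4/3)·(t/c)^3.
Setting (4/3)·(1/c)^3 = 4/3 gives (1/c)^3 = 1, so 1/c = 1 and c = 1.

c = 1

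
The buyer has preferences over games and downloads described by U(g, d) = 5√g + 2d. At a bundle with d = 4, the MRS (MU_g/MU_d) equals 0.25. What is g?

g = 25

MU_g = 5/(2√g), MU_d = 2.
MRS = 5/(2√g) ÷ 2.
MRS depends only on g: 1.25/√g = 0.25 ⇒ √g = 1.25/0.25 = 5 ⇒ g = 25.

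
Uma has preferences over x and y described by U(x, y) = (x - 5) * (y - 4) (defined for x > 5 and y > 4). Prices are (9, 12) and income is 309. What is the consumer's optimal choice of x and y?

MU_x = (y−4), MU_y = (x−5).
MRS = (y−4)/(x−5).
Tangency: set MRS = p_x/p_y = 9/12 = 0.75.
So (y − 4)/(x − 5) = 0.75, i.e. (y − 4) = 0.75·(x − 5).
Rewrite the budget in excess-of-subsistence terms: 9·(x − 5) + 12·(y − 4) = 309 − 9·5 − 12·4 = 216.
Substituting, 18·(x − 5) = 216, so x − 5 = 12 and x* = 17.
Then y − 4 = 0.75·12 = 9, so y* = 13.

x* = 17, y* = 13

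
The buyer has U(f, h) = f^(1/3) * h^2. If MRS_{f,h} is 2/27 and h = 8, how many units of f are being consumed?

f = 18

MU_f = 1/3·f^(-2/3)·h^2 and MU_h = 2·f^(1/3)·h.
MRS = MU_f/MU_h = (1/6)·h/f.
Substitute h = 8: MRS = (4/3)/f. Setting (4/3)/f = 2/27 gives f = (4/3)/(2/27) = 18.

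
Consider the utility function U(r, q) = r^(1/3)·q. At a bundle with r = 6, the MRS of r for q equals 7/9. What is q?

MU_r = 1/3·r^(-2/3)·q and MU_q = r^(1/3).
MRS = MU_r/MU_q = (1/3)·q/r.
Substitute r = 6: MRS = q/18. Setting q/18 = 7/9 gives q = (7/9)·18 = 14.

q = 14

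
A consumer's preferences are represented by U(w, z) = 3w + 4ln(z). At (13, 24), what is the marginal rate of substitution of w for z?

MU_w = 3, MU_z = 4/z.
MRS = 3 ÷ (4/z).
At (13, 24): MRS = 18.
That is, one extra unit of w is worth 18 units of z at the margin.

MRS = 18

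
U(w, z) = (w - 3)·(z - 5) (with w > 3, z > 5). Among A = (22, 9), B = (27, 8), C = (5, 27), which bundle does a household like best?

Evaluate utility at each bundle:
U(A) = 76.
U(B) = 72.
U(C) = 44.
Highest utility is A, so A ≻ B ≻ C.

Bundle A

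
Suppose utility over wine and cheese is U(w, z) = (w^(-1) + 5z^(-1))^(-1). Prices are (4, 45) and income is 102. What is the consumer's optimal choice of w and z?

For CES with ρ = -1, MRS = (1/5)·(z/w)^2.
Tangency: set MRS = p_w/p_z = 4/45.
So (z/w)^2 = 4/9; taking the square root, z/w = 2/3, i.e. z = (2/3)·w.
Substitute into the budget 4·w + 45·z = 102: 34·w = 102, so w* = 3 and z* = (2/3)·3 = 2.

w* = 3, z* = 2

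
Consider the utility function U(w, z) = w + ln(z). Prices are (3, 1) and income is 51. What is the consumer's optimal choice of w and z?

MU_w = 1, MU_z = 1/z.
MRS = 1 ÷ (1/z).
Tangency: set MRS = p_w/p_z = 3/1 = 3.
MRS depends only on z: z = 3 ⇒ z* = 3.
From the budget, 3·w = 51 − 1·3 = 48, so w* = 16.

w* = 16, z* = 3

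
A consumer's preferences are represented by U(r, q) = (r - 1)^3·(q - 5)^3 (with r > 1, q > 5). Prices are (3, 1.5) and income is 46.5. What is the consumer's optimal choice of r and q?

MU_r = 3·(r−1)^2·(q−5)^3, MU_q = 3·(r−1)^3·(q−5)^2.
MRS = (q−5)/(r−1).
Tangency: set MRS = p_r/p_q = 3/1.5 = 2.
So (q − 5)/(r − 1) = 2, i.e. (q − 5) = 2·(r − 1).
Rewrite the budget in excess-of-subsistence terms: 3·(r − 1) + 1.5·(q − 5) = 46.5 − 3·1 − 1.5·5 = 36.
Substituting, 6·(r − 1) = 36, so r − 1 = 6 and r* = 7.
Then q − 5 = 2·6 = 12, so q* = 17.

r* = 7, q* = 17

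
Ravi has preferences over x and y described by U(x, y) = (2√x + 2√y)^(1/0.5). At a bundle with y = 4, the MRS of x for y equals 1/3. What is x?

x = 36

For CES with ρ = 0.5, MRS = √(y/x).
Setting √(4/x) = 1/3 gives 4/x = 1/9 and x = 36.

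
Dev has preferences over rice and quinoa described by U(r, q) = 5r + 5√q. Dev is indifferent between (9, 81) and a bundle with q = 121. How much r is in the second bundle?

U(9, 81) = 90.
Set U(r, 121) = 90 and solve.
With q = 121: √121 = 11, so 5r = 90 − 5·11 = 35 and r = 7.
Check: U(7, 121) = 90.

r = 7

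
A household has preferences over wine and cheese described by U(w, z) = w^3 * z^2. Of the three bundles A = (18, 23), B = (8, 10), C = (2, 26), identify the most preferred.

Evaluate utility at each bundle:
U(A) = 3085128.
U(B) = 51200.
U(C) = 5408.
Highest utility is A, so A ≻ B ≻ C.

Bundle A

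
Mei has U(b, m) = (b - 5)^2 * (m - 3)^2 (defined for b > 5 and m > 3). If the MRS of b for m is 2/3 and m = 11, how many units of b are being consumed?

MU_b = 2·(b−5)·(m−3)^2, MU_m = 2·(b−5)^2·(m−3).
MRS = (m−3)/(b−5).
Substitute m = 11: MRS = 8/(b − 5). Setting this equal to 2/3 gives b − 5 = 8/(2/3) = 12, so b = 17.

b = 17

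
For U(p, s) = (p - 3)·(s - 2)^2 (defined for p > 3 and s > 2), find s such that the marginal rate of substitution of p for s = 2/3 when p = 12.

s = 14

MU_p = (s−2)^2, MU_s = 2·(p−3)·(s−2).
MRS = (1/2)·(s−2)/(p−3).
Substitute p = 12: MRS = (s − 2)/18. Setting this equal to 2/3 gives s − 2 = (2/3)·18 = 12, so s = 14.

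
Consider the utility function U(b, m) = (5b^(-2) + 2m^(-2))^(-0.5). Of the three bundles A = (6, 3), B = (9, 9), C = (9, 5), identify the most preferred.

Evaluate utility at each bundle:
U(A) = 1.664.
U(B) = 3.402.
U(C) = 2.656.
Highest utility is B, so B ≻ C ≻ A.

Bundle B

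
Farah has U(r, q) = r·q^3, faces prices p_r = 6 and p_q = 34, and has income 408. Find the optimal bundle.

MU_r = q^3 and MU_q = 3·r·q^2.
MRS = MU_r/MU_q = (1/3)·q/r.
Tangency: set MRS = p_r/p_q = 6/34 = 3/17.
So (1/3)·q/r = 3/17, i.e. q = (9/17)·r.
Substitute into the budget 6·r + 34·q = 408: 24·r = 408, so r* = 17.
Then q* = (9/17)·17 = 9.

r* = 17, q* = 9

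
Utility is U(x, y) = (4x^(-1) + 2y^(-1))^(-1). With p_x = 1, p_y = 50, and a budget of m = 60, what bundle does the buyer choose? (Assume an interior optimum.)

For CES with ρ = -1, MRS = (4/2)·(y/x)^2.
Tangency: set MRS = p_x/p_y = 1/50.
So (y/x)^2 = 1/100; taking the square root, y/x = 0.1, i.e. y = 0.1·x.
Substitute into the budget 1·x + 50·y = 60: 6·x = 60, so x* = 10 and y* = 0.1·10 = 1.

x* = 10, y* = 1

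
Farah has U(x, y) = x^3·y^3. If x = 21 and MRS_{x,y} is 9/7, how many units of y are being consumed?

y = 27

MU_x = 3·x^2·y^3 and MU_y = 3·x^3·y^2.
MRS = MU_x/MU_y = y/x.
Substitute x = 21: MRS = y/21. Setting y/21 = 9/7 gives y = (9/7)·21 = 27.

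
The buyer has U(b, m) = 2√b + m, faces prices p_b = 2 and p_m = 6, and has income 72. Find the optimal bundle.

b* = 9, m* = 9

MU_b = 2/(2√b), MU_m = 1.
MRS = 2/(2√b) ÷ 1.
Tangency: set MRS = p_b/p_m = 2/6 = 1/3.
MRS depends only on b: 1/√b = 1/3 ⇒ √b = 1/(1/3) = 3 ⇒ b* = 9.
From the budget, 6·m = 72 − 2·9 = 54, so m* = 9.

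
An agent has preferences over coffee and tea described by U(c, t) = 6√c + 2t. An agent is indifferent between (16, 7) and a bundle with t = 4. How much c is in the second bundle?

U(16, 7) = 38.
Set U(c, 4) = 38 and solve.
With t = 4: 6√c = 38 − 2·4 = 30, so √c = 5 and c = 25.
Check: U(25, 4) = 38.

c = 25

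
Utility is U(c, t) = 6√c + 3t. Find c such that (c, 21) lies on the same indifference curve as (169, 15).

U(169, 15) = 123.
Set U(c, 21) = 123 and solve.
With t = 21: 6√c = 123 − 3·21 = 60, so √c = 10 and c = 100.
Check: U(100, 21) = 123.

c = 100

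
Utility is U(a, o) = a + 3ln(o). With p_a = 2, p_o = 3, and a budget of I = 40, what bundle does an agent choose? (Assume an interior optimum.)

a* = 17, o* = 2

MU_a = 1, MU_o = 3/o.
MRS = 1 ÷ (3/o).
Tangency: set MRS = p_a/p_o = 2/3.
MRS depends only on o: (1/3)·o = 2/3 ⇒ o* = (2/3)/(1/3) = 2.
From the budget, 2·a = 40 − 3·2 = 34, so a* = 17.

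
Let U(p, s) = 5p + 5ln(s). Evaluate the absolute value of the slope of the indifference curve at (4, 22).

MRS = 22

MU_p = 5, MU_s = 5/s.
MRS = 5 ÷ (5/s).
At (4, 22): MRS = 22.
The indifference curve has slope −22 at this bundle.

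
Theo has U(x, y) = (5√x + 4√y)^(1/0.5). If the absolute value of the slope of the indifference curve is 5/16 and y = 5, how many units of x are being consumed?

For CES with ρ = 0.5, MRS = (5/4)·√(y/x).
Setting (5/4)·√(5/x) = 5/16 gives √(5/x) = 0.25, so 5/x = 1/16 and x = 80.

x = 80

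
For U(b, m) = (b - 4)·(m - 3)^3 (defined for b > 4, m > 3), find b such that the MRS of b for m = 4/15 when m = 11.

b = 14

MU_b = (m−3)^3, MU_m = 3·(b−4)·(m−3)^2.
MRS = (1/3)·(m−3)/(b−4).
Substitute m = 11: MRS = (8/3)/(b − 4). Setting this equal to 4/15 gives b − 4 = (8/3)/(4/15) = 10, so b = 14.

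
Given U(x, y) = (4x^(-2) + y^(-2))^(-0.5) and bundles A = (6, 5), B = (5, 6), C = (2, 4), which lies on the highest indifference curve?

Bundle A

Evaluate utility at each bundle:
U(A) = 2.572.
U(B) = 2.308.
U(C) = 0.970.
Highest utility is A, so A ≻ B ≻ C.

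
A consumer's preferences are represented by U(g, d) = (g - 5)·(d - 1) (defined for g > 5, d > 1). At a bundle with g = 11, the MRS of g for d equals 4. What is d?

d = 25

MU_g = (d−1), MU_d = (g−5).
MRS = (d−1)/(g−5).
Substitute g = 11: MRS = (d − 1)/6. Setting this equal to 4 gives d − 1 = 4·6 = 24, so d = 25.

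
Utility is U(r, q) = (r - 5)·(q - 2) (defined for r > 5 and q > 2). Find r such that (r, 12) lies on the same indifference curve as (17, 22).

U(17, 22) = 240.
Set U(r, 12) = 240 and solve.
With q = 12: (12 − 2) = 10, so (r − 5) = 240/10 = 24.
So r = 5 + 24 = 29.
Check: U(29, 12) = 240.

r = 29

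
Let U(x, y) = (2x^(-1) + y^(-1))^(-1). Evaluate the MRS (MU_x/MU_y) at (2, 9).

For CES with ρ = -1, MRS = (2/1)·(y/x)^2.
At (2, 9): MRS = 40.5.
The indifference curve has slope −40.5 at this bundle.

MRS = 40.5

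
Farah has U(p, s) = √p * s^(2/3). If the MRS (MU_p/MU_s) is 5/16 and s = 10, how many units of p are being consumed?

p = 24

MU_p = 0.5·p^(-0.5)·s^(2/3) and MU_s = 2/3·√p·s^(-1/3).
MRS = MU_p/MU_s = (0.75)·s/p.
Substitute s = 10: MRS = 7.5/p. Setting 7.5/p = 5/16 gives p = 7.5/(5/16) = 24.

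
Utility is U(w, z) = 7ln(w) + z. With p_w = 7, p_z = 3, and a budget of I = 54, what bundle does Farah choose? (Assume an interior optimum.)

MU_w = 7/w, MU_z = 1.
MRS = 7/w ÷ 1.
Tangency: set MRS = p_w/p_z = 7/3.
MRS depends only on w: 7/w = 7/3 ⇒ w* = 7/(7/3) = 3.
From the budget, 3·z = 54 − 7·3 = 33, so z* = 11.

w* = 3, z* = 11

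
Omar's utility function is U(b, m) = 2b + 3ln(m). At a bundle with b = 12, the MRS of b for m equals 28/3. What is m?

MU_b = 2, MU_m = 3/m.
MRS = 2 ÷ (3/m).
MRS depends only on m: (2/3)·m = 28/3 ⇒ m = (28/3)/(2/3) = 14.

m = 14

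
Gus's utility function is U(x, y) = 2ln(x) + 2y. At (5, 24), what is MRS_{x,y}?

MRS = 0.2

MU_x = 2/x, MU_y = 2.
MRS = 2/x ÷ 2.
At (5, 24): MRS = 0.2.
That is, one extra unit of x is worth 0.2 units of y at the margin.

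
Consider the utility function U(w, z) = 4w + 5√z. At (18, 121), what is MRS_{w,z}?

MRS = 17.6

MU_w = 4, MU_z = 5/(2√z).
MRS = 4 ÷ (5/(2√z)).
At (18, 121): MRS = 17.6.
The indifference curve has slope −17.6 at this bundle.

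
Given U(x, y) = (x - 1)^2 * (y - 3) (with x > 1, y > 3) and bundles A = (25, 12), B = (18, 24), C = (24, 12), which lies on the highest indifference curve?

Evaluate utility at each bundle:
U(A) = 5184.
U(B) = 6069.
U(C) = 4761.
Highest utility is B, so B ≻ A ≻ C.

Bundle B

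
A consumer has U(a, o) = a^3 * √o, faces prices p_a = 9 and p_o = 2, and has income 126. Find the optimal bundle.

MU_a = 3·a^2·√o and MU_o = 0.5·a^3·o^(-0.5).
MRS = MU_a/MU_o = (6)·o/a.
Tangency: set MRS = p_a/p_o = 9/2 = 4.5.
So (6)·o/a = 4.5, i.e. o = 0.75·a.
Substitute into the budget 9·a + 2·o = 126: 10.5·a = 126, so a* = 12.
Then o* = 0.75·12 = 9.

a* = 12, o* = 9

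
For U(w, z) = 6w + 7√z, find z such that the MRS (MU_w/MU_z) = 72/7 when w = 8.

MU_w = 6, MU_z = 7/(2√z).
MRS = 6 ÷ (7/(2√z)).
MRS depends only on z: (12/7)·√z = 72/7 ⇒ √z = (72/7)/(12/7) = 6 ⇒ z = 36.

z = 36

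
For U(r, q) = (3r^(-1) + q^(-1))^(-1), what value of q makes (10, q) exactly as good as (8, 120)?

q = 12

U depends on (r, q) only through S = 3r^(-1) + q^(-1), so equal utility means equal S. At (8, 120): S = 23/60.
With r = 10: 3·10^(-1) = 0.3, so q^(-1) = 23/60 − 0.3 = 1/12.
Hence q = 1/(1/12) = 12.
Check: U(10, 12) = 2.6087.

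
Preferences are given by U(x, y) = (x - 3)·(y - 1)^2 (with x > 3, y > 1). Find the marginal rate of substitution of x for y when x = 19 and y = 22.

MRS = 21/32

MU_x = (y−1)^2, MU_y = 2·(x−3)·(y−1).
MRS = (1/2)·(y−1)/(x−3).
At (19, 22): MRS = 21/32.
So at (19, 22) the consumer would give up 21/32 units of y for one more unit of x.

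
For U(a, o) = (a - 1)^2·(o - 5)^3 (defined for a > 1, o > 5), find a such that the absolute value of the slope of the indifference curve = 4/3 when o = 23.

a = 10

MU_a = 2·(a−1)·(o−5)^3, MU_o = 3·(a−1)^2·(o−5)^2.
MRS = (2/3)·(o−5)/(a−1).
Substitute o = 23: MRS = 12/(a − 1). Setting this equal to 4/3 gives a − 1 = 12/(4/3) = 9, so a = 10.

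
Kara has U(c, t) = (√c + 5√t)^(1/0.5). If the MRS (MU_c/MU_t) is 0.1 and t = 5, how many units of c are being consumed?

c = 20

For CES with ρ = 0.5, MRS = (1/5)·√(t/c).
Setting (1/5)·√(5/c) = 0.1 gives √(5/c) = 0.5, so 5/c = 0.25 and c = 20.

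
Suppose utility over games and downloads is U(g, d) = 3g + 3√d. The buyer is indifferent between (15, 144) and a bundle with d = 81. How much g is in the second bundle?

g = 18

U(15, 144) = 81.
Set U(g, 81) = 81 and solve.
With d = 81: √81 = 9, so 3g = 81 − 3·9 = 54 and g = 18.
Check: U(18, 81) = 81.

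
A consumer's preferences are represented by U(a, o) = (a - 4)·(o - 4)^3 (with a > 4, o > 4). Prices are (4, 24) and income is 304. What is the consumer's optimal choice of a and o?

a* = 16, o* = 10

MU_a = (o−4)^3, MU_o = 3·(a−4)·(o−4)^2.
MRS = (1/3)·(o−4)/(a−4).
Tangency: set MRS = p_a/p_o = 4/24 = 1/6.
So (1/3)·(o − 4)/(a − 4) = 1/6, i.e. (o − 4) = 0.5·(a − 4).
Rewrite the budget in excess-of-subsistence terms: 4·(a − 4) + 24·(o − 4) = 304 − 4·4 − 24·4 = 192.
Substituting, 16·(a − 4) = 192, so a − 4 = 12 and a* = 16.
Then o − 4 = 0.5·12 = 6, so o* = 10.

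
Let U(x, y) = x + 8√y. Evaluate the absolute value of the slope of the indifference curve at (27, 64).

MRS = 2

MU_x = 1, MU_y = 8/(2√y).
MRS = 1 ÷ (8/(2√y)).
At (27, 64): MRS = 2.
The indifference curve has slope −2 at this bundle.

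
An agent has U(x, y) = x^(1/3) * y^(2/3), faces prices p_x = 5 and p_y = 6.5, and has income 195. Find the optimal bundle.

x* = 13, y* = 20

MU_x = 1/3·x^(-2/3)·y^(2/3) and MU_y = 2/3·x^(1/3)·y^(-1/3).
MRS = MU_x/MU_y = (0.5)·y/x.
Tangency: set MRS = p_x/p_y = 5/6.5 = 10/13.
So (0.5)·y/x = 10/13, i.e. y = (20/13)·x.
Substitute into the budget 5·x + 6.5·y = 195: 15·x = 195, so x* = 13.
Then y* = (20/13)·13 = 20.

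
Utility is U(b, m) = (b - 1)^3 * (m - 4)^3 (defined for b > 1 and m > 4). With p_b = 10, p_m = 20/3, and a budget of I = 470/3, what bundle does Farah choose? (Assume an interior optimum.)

MU_b = 3·(b−1)^2·(m−4)^3, MU_m = 3·(b−1)^3·(m−4)^2.
MRS = (m−4)/(b−1).
Tangency: set MRS = p_b/p_m = 10/(20/3) = 1.5.
So (m − 4)/(b − 1) = 1.5, i.e. (m − 4) = 1.5·(b − 1).
Rewrite the budget in excess-of-subsistence terms: 10·(b − 1) + (20/3)·(m − 4) = 470/3 − 10·1 − (20/3)·4 = 120.
Substituting, 20·(b − 1) = 120, so b − 1 = 6 and b* = 7.
Then m − 4 = 1.5·6 = 9, so m* = 13.

b* = 7, m* = 13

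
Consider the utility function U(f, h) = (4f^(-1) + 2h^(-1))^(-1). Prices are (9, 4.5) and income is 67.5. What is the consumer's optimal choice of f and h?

f* = 5, h* = 5

For CES with ρ = -1, MRS = (4/2)·(h/f)^2.
Tangency: set MRS = p_f/p_h = 9/4.5 = 2.
So (h/f)^2 = 1; taking the square root, h/f = 1, i.e. h = f.
Substitute into the budget 9·f + 4.5·h = 67.5: 13.5·f = 67.5, so f* = 5 and h* = 5.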